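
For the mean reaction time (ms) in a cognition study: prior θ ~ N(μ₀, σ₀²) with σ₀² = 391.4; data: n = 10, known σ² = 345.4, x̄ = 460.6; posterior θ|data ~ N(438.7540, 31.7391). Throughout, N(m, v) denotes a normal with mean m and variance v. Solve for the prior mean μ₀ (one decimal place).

With known observation variance, the Normal–Normal posterior has precision τ_n = τ₀ + n/σ² and mean μ_n = (τ₀μ₀ + (n/σ²)x̄)/τ_n.
Here τ₀ = 1/391.4 = 0.002555 and τ_data = 10/345.4 = 0.028952, so τ_n = 0.031507.
Rearranging for μ₀: μ₀ = (μ_n·τ_n − τ_data·x̄)/τ₀ = (438.7540·0.031507 − 0.028952·460.6) / 0.002555 = 0.488531/0.002555 ≈ 191.2.

μ₀ = 191.2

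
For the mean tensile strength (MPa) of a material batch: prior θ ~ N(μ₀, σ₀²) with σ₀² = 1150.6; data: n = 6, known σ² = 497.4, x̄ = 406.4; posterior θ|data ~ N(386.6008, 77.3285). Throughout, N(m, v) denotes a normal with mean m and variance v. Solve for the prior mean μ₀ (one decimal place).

μ₀ = 111.8

With known observation variance, the Normal–Normal posterior has precision τ_n = τ₀ + n/σ² and mean μ_n = (τ₀μ₀ + (n/σ²)x̄)/τ_n.
Here τ₀ = 1/1150.6 = 0.000869 and τ_data = 6/497.4 = 0.012063, so τ_n = 0.012932.
Rearranging for μ₀: μ₀ = (μ_n·τ_n − τ_data·x̄)/τ₀ = (386.6008·0.012932 − 0.012063·406.4) / 0.000869 = 0.097118/0.000869 ≈ 111.8.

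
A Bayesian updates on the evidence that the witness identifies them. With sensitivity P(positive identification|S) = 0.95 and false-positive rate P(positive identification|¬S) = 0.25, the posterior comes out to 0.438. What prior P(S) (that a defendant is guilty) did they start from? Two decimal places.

Bayes' rule in odds form gives O(S|E) = O(S)·[P(E|S)/P(E|¬S)], hence O(S) = O(S|E)/LR.
Posterior odds = 0.438/(1−0.438) = 0.7794. LR = 0.95/0.25 = 3.8000.
Prior odds = 0.7794/3.8000 = 0.2051, so P(S) = 0.2051/(1+0.2051) ≈ 0.17.

P(S) = 0.17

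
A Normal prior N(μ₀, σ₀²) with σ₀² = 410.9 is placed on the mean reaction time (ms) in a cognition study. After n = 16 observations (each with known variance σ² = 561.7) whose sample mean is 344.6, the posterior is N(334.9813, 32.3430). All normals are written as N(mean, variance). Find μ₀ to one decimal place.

μ₀ = 222.4

The posterior mean is a precision-weighted average: μ_n = (τ₀μ₀ + τ_data·x̄)/(τ₀+τ_data), with τ₀=1/σ₀² and τ_data=n/σ².
Here τ₀ = 1/410.9 = 0.002434 and τ_data = 16/561.7 = 0.028485, so τ_n = 0.030919.
Rearranging for μ₀: μ₀ = (μ_n·τ_n − τ_data·x̄)/τ₀ = (334.9813·0.030919 − 0.028485·344.6) / 0.002434 = 0.541356/0.002434 ≈ 222.4.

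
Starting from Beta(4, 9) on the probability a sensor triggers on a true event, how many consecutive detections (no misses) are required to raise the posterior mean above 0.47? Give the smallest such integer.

After k detections and 0 misses the posterior is Beta(4+k, 9), with mean (4+k)/(4+9+k).
Set (4+k)/(13+k) > 0.47 and solve: k > (0.47·13 − 4)/(1 − 0.47) = 3.981.
The smallest integer exceeding 3.981 is 4.

k = 4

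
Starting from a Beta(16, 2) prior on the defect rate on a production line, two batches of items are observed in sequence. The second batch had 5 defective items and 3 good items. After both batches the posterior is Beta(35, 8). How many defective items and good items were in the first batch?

Because Beta–binomial updating is additive in the counts, the combined data contributed (α_post−α_prior, β_post−β_prior) successes and failures.
Total across both batches: 35−16=19 defective items, 8−2=6 good items.
Subtract the second batch: 19−5=14 defective items and 6−3=3 good items.

14 defective items and 3 good items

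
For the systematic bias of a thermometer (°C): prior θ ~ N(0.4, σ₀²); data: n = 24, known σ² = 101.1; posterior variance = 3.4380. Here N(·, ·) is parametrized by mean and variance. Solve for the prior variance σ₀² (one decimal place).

For the Normal–Normal model with known σ², precisions add: τ_n = τ₀ + n/σ².
So 1/σ₀² = 1/3.4380 − 24/101.1 = 0.290867 − 0.237389 = 0.053478.
Hence σ₀² = 1/0.053478 ≈ 18.7.

σ₀² = 18.7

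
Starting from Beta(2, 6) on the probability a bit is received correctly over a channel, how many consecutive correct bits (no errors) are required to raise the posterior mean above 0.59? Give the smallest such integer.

After k correct bits and 0 errors the posterior is Beta(2+k, 6), with mean (2+k)/(2+6+k).
Set (2+k)/(8+k) > 0.59 and solve: k > (0.59·8 − 2)/(1 − 0.59) = 6.634.
The smallest integer exceeding 6.634 is 7.

k = 7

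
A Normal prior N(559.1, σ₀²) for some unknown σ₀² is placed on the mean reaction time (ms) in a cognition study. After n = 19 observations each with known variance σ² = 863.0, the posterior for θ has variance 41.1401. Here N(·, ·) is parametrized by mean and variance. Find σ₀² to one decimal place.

σ₀² = 436.5

For the Normal–Normal model with known σ², precisions add: τ_n = τ₀ + n/σ².
So 1/σ₀² = 1/41.1401 − 19/863.0 = 0.024307 − 0.022016 = 0.002291.
Hence σ₀² = 1/0.002291 ≈ 436.5.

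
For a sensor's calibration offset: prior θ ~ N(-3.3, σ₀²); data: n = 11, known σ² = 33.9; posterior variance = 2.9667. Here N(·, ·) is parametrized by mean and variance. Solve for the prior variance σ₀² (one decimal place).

Posterior precision equals prior precision plus data precision: 1/σ_n² = 1/σ₀² + n/σ².
So 1/σ₀² = 1/2.9667 − 11/33.9 = 0.337075 − 0.324484 = 0.012591.
Hence σ₀² = 1/0.012591 ≈ 79.4.

σ₀² = 79.4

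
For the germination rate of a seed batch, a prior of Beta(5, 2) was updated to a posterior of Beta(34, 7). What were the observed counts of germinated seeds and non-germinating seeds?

29 germinated seeds and 5 non-germinating seeds

Under Beta–binomial conjugacy the posterior parameters are (α+s, β+f).
Match parameters: s=34−5=29, f=7−2=5.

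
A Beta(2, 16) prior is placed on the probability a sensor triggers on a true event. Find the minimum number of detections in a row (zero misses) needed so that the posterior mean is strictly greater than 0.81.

k = 67

After k detections and 0 misses the posterior is Beta(2+k, 16), with mean (2+k)/(2+16+k).
Set (2+k)/(18+k) > 0.81 and solve: k > (0.81·18 − 2)/(1 − 0.81) = 66.211.
The smallest integer exceeding 66.211 is 67, and checking k=67: (69)/(85) = 0.8118 > 0.81.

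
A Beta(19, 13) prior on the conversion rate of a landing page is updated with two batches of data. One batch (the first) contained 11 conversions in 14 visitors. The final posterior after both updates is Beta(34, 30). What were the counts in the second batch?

Because Beta–binomial updating is additive in the counts, the combined data contributed (α_post−α_prior, β_post−β_prior) successes and failures.
Total across both batches: 34−19=15 conversions, 30−13=17 bounces.
Subtract the first batch: 15−11=4 conversions and 17−3=14 bounces.

4 conversions and 14 bounces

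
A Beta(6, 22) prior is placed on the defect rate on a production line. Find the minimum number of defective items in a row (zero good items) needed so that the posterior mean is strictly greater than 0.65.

After k defective items and 0 good items the posterior is Beta(6+k, 22), with mean (6+k)/(6+22+k).
Set (6+k)/(28+k) > 0.65 and solve: k > (0.65·28 − 6)/(1 − 0.65) = 34.857.
The smallest integer exceeding 34.857 is 35.

k = 35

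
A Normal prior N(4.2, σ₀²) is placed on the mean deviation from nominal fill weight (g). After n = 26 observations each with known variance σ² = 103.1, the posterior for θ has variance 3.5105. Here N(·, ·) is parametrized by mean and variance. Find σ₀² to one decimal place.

Posterior precision equals prior precision plus data precision: 1/σ_n² = 1/σ₀² + n/σ².
So 1/σ₀² = 1/3.5105 − 26/103.1 = 0.284860 − 0.252182 = 0.032678.
Hence σ₀² = 1/0.032678 ≈ 30.6.

σ₀² = 30.6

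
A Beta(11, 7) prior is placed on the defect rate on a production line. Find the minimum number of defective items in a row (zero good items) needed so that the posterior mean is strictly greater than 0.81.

After k defective items and 0 good items the posterior is Beta(11+k, 7), with mean (11+k)/(11+7+k).
Set (11+k)/(18+k) > 0.81 and solve: k > (0.81·18 − 11)/(1 − 0.81) = 18.842.
The smallest integer exceeding 18.842 is 19, and checking k=19: (30)/(37) = 0.8108 > 0.81.

k = 19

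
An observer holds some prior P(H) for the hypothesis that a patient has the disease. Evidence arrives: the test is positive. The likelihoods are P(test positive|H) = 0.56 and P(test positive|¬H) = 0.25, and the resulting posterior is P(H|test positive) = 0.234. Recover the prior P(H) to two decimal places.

Bayes' rule in odds form gives O(H|E) = O(H)·[P(E|H)/P(E|¬H)], hence O(H) = O(H|E)/LR.
Posterior odds = 0.234/(1−0.234) = 0.3055. LR = 0.56/0.25 = 2.2400.
Prior odds = 0.3055/2.2400 = 0.1364, so P(H) = 0.1364/(1+0.1364) ≈ 0.12.

P(H) = 0.12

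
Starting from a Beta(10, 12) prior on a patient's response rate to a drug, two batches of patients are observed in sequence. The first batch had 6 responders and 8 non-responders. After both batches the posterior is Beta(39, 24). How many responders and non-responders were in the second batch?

Sequential conjugate updates are equivalent to a single update on the pooled data, so total successes = posterior α − prior α and total failures = posterior β − prior β.
Total across both batches: 39−10=29 responders, 24−12=12 non-responders.
Subtract the first batch: 29−6=23 responders and 12−8=4 non-responders.

23 responders and 4 non-responders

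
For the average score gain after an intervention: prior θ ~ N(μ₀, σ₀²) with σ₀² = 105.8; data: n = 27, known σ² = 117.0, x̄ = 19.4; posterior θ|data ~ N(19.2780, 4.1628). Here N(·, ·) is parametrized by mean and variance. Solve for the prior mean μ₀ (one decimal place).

μ₀ = 16.3

With known observation variance, the Normal–Normal posterior has precision τ_n = τ₀ + n/σ² and mean μ_n = (τ₀μ₀ + (n/σ²)x̄)/τ_n.
Here τ₀ = 1/105.8 = 0.009452 and τ_data = 27/117.0 = 0.230769, so τ_n = 0.240221.
Rearranging for μ₀: μ₀ = (μ_n·τ_n − τ_data·x̄)/τ₀ = (19.2780·0.240221 − 0.230769·19.4) / 0.009452 = 0.154062/0.009452 ≈ 16.3.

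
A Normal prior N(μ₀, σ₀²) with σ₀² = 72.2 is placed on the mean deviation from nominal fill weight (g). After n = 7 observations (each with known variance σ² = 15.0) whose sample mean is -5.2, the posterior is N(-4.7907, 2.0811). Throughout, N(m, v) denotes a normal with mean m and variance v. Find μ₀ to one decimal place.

μ₀ = 9.0

With known observation variance, the Normal–Normal posterior has precision τ_n = τ₀ + n/σ² and mean μ_n = (τ₀μ₀ + (n/σ²)x̄)/τ_n.
Here τ₀ = 1/72.2 = 0.013850 and τ_data = 7/15.0 = 0.466667, so τ_n = 0.480517.
Rearranging for μ₀: μ₀ = (μ_n·τ_n − τ_data·x̄)/τ₀ = (-4.7907·0.480517 − 0.466667·-5.2) / 0.013850 = 0.124656/0.013850 ≈ 9.0.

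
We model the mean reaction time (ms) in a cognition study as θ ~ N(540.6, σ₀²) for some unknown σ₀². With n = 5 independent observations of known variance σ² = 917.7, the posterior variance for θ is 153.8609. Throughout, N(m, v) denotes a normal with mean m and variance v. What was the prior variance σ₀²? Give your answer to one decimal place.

For the Normal–Normal model with known σ², precisions add: τ_n = τ₀ + n/σ².
So 1/σ₀² = 1/153.8609 − 5/917.7 = 0.006499 − 0.005448 = 0.001051.
Hence σ₀² = 1/0.001051 ≈ 951.5.

σ₀² = 951.5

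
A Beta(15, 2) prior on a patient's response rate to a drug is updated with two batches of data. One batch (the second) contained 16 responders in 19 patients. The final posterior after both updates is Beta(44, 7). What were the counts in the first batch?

13 responders and 2 non-responders

Sequential conjugate updates are equivalent to a single update on the pooled data, so total successes = posterior α − prior α and total failures = posterior β − prior β.
Total across both batches: 44−15=29 responders, 7−2=5 non-responders.
Subtract the second batch: 29−16=13 responders and 5−3=2 non-responders.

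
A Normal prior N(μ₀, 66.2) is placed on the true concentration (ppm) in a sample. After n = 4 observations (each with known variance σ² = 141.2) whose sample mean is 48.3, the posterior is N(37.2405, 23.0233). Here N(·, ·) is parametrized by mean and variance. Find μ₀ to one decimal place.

μ₀ = 16.5

With known observation variance, the Normal–Normal posterior has precision τ_n = τ₀ + n/σ² and mean μ_n = (τ₀μ₀ + (n/σ²)x̄)/τ_n.
Here τ₀ = 1/66.2 = 0.015106 and τ_data = 4/141.2 = 0.028329, so τ_n = 0.043435.
Rearranging for μ₀: μ₀ = (μ_n·τ_n − τ_data·x̄)/τ₀ = (37.2405·0.043435 − 0.028329·48.3) / 0.015106 = 0.249250/0.015106 ≈ 16.5.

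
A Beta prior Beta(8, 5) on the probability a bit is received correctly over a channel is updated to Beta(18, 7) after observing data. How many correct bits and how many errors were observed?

Under Beta–binomial conjugacy the posterior parameters are (a+s, b+f).
Match parameters: s=18−8=10, f=7−5=2.

10 correct bits and 2 errors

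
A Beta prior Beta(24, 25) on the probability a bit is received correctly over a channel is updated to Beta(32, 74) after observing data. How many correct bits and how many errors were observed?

8 correct bits and 49 errors

Under Beta–binomial conjugacy the posterior parameters are (a+s, b+f).
Match parameters: s=32−24=8, f=74−25=49.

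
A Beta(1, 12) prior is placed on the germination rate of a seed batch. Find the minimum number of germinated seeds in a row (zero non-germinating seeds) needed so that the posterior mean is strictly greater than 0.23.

k = 3

After k germinated seeds and 0 non-germinating seeds the posterior is Beta(1+k, 12), with mean (1+k)/(1+12+k).
Set (1+k)/(13+k) > 0.23 and solve: k > (0.23·13 − 1)/(1 − 0.23) = 2.584.
The smallest integer exceeding 2.584 is 3.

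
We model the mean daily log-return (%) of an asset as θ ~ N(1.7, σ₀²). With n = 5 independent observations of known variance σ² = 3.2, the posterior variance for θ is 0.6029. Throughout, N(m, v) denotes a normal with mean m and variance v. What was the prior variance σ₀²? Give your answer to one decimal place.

σ₀² = 10.4

For the Normal–Normal model with known σ², precisions add: τ_n = τ₀ + n/σ².
So 1/σ₀² = 1/0.6029 − 5/3.2 = 1.658650 − 1.562500 = 0.096150.
Hence σ₀² = 1/0.096150 ≈ 10.4.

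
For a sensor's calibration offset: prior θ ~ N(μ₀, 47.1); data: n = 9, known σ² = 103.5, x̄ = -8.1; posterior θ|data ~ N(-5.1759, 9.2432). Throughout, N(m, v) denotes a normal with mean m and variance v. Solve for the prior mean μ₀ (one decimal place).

μ₀ = 6.8

With known observation variance, the Normal–Normal posterior has precision τ_n = τ₀ + n/σ² and mean μ_n = (τ₀μ₀ + (n/σ²)x̄)/τ_n.
Here τ₀ = 1/47.1 = 0.021231 and τ_data = 9/103.5 = 0.086957, so τ_n = 0.108188.
Rearranging for μ₀: μ₀ = (μ_n·τ_n − τ_data·x̄)/τ₀ = (-5.1759·0.108188 − 0.086957·-8.1) / 0.021231 = 0.144381/0.021231 ≈ 6.8.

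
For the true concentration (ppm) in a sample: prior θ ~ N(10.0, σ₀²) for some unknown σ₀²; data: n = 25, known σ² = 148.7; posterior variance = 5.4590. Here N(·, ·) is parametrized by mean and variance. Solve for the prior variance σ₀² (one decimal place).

σ₀² = 66.4

For the Normal–Normal model with known σ², precisions add: τ_n = τ₀ + n/σ².
So 1/σ₀² = 1/5.4590 − 25/148.7 = 0.183184 − 0.168124 = 0.015060.
Hence σ₀² = 1/0.015060 ≈ 66.4.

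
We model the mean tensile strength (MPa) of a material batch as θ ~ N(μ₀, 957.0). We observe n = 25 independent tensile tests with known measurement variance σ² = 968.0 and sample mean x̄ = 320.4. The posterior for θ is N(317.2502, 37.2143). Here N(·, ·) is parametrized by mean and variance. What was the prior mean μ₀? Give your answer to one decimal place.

The posterior mean is a precision-weighted average: μ_n = (τ₀μ₀ + τ_data·x̄)/(τ₀+τ_data), with τ₀=1/σ₀² and τ_data=n/σ².
Here τ₀ = 1/957.0 = 0.001045 and τ_data = 25/968.0 = 0.025826, so τ_n = 0.026871.
Rearranging for μ₀: μ₀ = (μ_n·τ_n − τ_data·x̄)/τ₀ = (317.2502·0.026871 − 0.025826·320.4) / 0.001045 = 0.250180/0.001045 ≈ 239.4.

μ₀ = 239.4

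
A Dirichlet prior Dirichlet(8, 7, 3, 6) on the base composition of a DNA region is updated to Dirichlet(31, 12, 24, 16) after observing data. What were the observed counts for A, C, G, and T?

For a Dirichlet(α) prior with multinomial counts c, the posterior is Dirichlet(α + c) componentwise.
Counts are posterior − prior componentwise: 31−8=23, 12−7=5, 24−3=21, 16−6=10.

counts (23, 5, 21, 10)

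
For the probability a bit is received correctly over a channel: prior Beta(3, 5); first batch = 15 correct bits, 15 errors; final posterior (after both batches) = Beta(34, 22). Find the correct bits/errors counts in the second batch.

Sequential conjugate updates are equivalent to a single update on the pooled data, so total successes = posterior α − prior α and total failures = posterior β − prior β.
Total across both batches: 34−3=31 correct bits, 22−5=17 errors.
Subtract the first batch: 31−15=16 correct bits and 17−15=2 errors.

16 correct bits and 2 errors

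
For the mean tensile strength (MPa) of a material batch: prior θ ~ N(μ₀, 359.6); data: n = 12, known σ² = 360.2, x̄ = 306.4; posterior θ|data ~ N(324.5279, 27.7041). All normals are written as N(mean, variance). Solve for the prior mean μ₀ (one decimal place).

μ₀ = 541.7

With known observation variance, the Normal–Normal posterior has precision τ_n = τ₀ + n/σ² and mean μ_n = (τ₀μ₀ + (n/σ²)x̄)/τ_n.
Here τ₀ = 1/359.6 = 0.002781 and τ_data = 12/360.2 = 0.033315, so τ_n = 0.036096.
Rearranging for μ₀: μ₀ = (μ_n·τ_n − τ_data·x̄)/τ₀ = (324.5279·0.036096 − 0.033315·306.4) / 0.002781 = 1.506443/0.002781 ≈ 541.7.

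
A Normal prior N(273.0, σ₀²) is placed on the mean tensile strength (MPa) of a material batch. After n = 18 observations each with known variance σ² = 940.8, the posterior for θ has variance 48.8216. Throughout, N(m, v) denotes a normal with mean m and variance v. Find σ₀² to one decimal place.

σ₀² = 740.7

Posterior precision equals prior precision plus data precision: 1/σ_n² = 1/σ₀² + n/σ².
So 1/σ₀² = 1/48.8216 − 18/940.8 = 0.020483 − 0.019133 = 0.001350.
Hence σ₀² = 1/0.001350 ≈ 740.7.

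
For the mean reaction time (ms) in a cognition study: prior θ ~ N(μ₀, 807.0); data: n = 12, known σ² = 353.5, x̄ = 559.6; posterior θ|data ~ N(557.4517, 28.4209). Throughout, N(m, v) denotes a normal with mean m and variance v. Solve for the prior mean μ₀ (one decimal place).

μ₀ = 498.6

The posterior mean is a precision-weighted average: μ_n = (τ₀μ₀ + τ_data·x̄)/(τ₀+τ_data), with τ₀=1/σ₀² and τ_data=n/σ².
Here τ₀ = 1/807.0 = 0.001239 and τ_data = 12/353.5 = 0.033946, so τ_n = 0.035185.
Rearranging for μ₀: μ₀ = (μ_n·τ_n − τ_data·x̄)/τ₀ = (557.4517·0.035185 − 0.033946·559.6) / 0.001239 = 0.617756/0.001239 ≈ 498.6.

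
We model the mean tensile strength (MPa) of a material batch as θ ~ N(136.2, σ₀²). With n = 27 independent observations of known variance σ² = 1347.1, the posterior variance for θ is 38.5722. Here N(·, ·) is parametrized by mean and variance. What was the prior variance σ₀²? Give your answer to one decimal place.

σ₀² = 170.0

Posterior precision equals prior precision plus data precision: 1/σ_n² = 1/σ₀² + n/σ².
So 1/σ₀² = 1/38.5722 − 27/1347.1 = 0.025925 − 0.020043 = 0.005882.
Hence σ₀² = 1/0.005882 ≈ 170.0.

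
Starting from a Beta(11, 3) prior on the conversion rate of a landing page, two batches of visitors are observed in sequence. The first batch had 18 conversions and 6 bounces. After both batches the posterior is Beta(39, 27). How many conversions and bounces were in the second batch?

10 conversions and 18 bounces

Because Beta–binomial updating is additive in the counts, the combined data contributed (α_post−α_prior, β_post−β_prior) successes and failures.
Total across both batches: 39−11=28 conversions, 27−3=24 bounces.
Subtract the first batch: 28−18=10 conversions and 24−6=18 bounces.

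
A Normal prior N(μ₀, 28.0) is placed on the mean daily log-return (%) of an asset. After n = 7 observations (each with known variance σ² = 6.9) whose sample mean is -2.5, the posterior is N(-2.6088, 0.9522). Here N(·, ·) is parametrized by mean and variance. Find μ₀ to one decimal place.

μ₀ = -5.7

With known observation variance, the Normal–Normal posterior has precision τ_n = τ₀ + n/σ² and mean μ_n = (τ₀μ₀ + (n/σ²)x̄)/τ_n.
Here τ₀ = 1/28.0 = 0.035714 and τ_data = 7/6.9 = 1.014493, so τ_n = 1.050207.
Rearranging for μ₀: μ₀ = (μ_n·τ_n − τ_data·x̄)/τ₀ = (-2.6088·1.050207 − 1.014493·-2.5) / 0.035714 = -0.203548/0.035714 ≈ -5.7.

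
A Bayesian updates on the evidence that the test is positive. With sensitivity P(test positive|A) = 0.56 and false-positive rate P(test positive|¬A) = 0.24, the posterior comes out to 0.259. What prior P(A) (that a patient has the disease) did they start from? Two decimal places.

P(A) = 0.13

In odds form, posterior odds = prior odds × likelihood ratio, so prior odds = posterior odds ÷ LR.
Posterior odds = 0.259/(1−0.259) = 0.3495. LR = 0.56/0.24 = 2.3333.
Prior odds = 0.3495/2.3333 = 0.1498, so P(A) = 0.1498/(1+0.1498) ≈ 0.13.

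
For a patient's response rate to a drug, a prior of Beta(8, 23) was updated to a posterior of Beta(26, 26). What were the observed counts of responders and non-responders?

18 responders and 3 non-responders

Beta is conjugate to the binomial likelihood: posterior = Beta(a+s, b+f).
Match parameters: s=26−8=18, f=26−23=3.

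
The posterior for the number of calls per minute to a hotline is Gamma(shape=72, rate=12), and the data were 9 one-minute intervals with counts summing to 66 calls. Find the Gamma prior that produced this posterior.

Gamma(shape=6, rate=3)

Gamma–Poisson conjugacy: posterior shape = α + Σxᵢ, posterior rate = β + n.
So α = 72 − 66 = 6 and β = 12 − 9 = 3.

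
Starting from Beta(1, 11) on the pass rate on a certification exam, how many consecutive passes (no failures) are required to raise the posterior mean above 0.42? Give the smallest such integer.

k = 7

After k passes and 0 failures the posterior is Beta(1+k, 11), with mean (1+k)/(1+11+k).
Set (1+k)/(12+k) > 0.42 and solve: k > (0.42·12 − 1)/(1 − 0.42) = 6.966.
The smallest integer exceeding 6.966 is 7.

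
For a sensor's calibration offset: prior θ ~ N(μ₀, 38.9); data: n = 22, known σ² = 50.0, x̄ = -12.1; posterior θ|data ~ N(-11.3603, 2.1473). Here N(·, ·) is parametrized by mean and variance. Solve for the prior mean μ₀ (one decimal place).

μ₀ = 1.3

With known observation variance, the Normal–Normal posterior has precision τ_n = τ₀ + n/σ² and mean μ_n = (τ₀μ₀ + (n/σ²)x̄)/τ_n.
Here τ₀ = 1/38.9 = 0.025707 and τ_data = 22/50.0 = 0.440000, so τ_n = 0.465707.
Rearranging for μ₀: μ₀ = (μ_n·τ_n − τ_data·x̄)/τ₀ = (-11.3603·0.465707 − 0.440000·-12.1) / 0.025707 = 0.033429/0.025707 ≈ 1.3.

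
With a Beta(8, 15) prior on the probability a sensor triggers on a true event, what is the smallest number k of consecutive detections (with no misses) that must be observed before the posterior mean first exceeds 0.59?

After k detections and 0 misses the posterior is Beta(8+k, 15), with mean (8+k)/(8+15+k).
Set (8+k)/(23+k) > 0.59 and solve: k > (0.59·23 − 8)/(1 − 0.59) = 13.585.
The smallest integer exceeding 13.585 is 14, and checking k=14: (22)/(37) = 0.5946 > 0.59.

k = 14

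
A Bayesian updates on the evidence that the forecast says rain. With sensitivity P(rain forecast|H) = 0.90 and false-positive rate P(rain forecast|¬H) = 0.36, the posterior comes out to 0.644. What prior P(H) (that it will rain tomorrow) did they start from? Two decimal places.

P(H) = 0.42

Bayes' rule in odds form gives O(H|E) = O(H)·[P(E|H)/P(E|¬H)], hence O(H) = O(H|E)/LR.
Posterior odds = 0.644/(1−0.644) = 1.8090. LR = 0.90/0.36 = 2.5000.
Prior odds = 1.8090/2.5000 = 0.7236, so P(H) = 0.7236/(1+0.7236) ≈ 0.42.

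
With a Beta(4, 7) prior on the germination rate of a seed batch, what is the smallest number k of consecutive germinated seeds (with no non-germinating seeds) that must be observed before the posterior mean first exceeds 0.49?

After k germinated seeds and 0 non-germinating seeds the posterior is Beta(4+k, 7), with mean (4+k)/(4+7+k).
Set (4+k)/(11+k) > 0.49 and solve: k > (0.49·11 − 4)/(1 − 0.49) = 2.725.
The smallest integer exceeding 2.725 is 3, and checking k=3: (7)/(14) = 0.5000 > 0.49.

k = 3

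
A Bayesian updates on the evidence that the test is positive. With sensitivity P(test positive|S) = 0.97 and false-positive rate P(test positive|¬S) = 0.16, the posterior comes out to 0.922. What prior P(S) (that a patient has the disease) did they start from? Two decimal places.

P(S) = 0.66

Bayes' rule in odds form gives O(S|E) = O(S)·[P(E|S)/P(E|¬S)], hence O(S) = O(S|E)/LR.
Posterior odds = 0.922/(1−0.922) = 11.8205. LR = 0.97/0.16 = 6.0625.
Prior odds = 11.8205/6.0625 = 1.9498, so P(S) = 1.9498/(1+1.9498) ≈ 0.66.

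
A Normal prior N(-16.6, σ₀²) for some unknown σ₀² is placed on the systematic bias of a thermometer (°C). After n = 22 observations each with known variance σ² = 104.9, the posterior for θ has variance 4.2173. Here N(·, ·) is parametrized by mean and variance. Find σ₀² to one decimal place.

For the Normal–Normal model with known σ², precisions add: τ_n = τ₀ + n/σ².
So 1/σ₀² = 1/4.2173 − 22/104.9 = 0.237119 − 0.209724 = 0.027395.
Hence σ₀² = 1/0.027395 ≈ 36.5.

σ₀² = 36.5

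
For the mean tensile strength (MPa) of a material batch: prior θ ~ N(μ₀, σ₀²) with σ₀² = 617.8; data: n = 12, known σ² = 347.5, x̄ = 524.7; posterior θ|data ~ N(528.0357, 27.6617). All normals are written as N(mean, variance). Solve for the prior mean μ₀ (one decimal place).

With known observation variance, the Normal–Normal posterior has precision τ_n = τ₀ + n/σ² and mean μ_n = (τ₀μ₀ + (n/σ²)x̄)/τ_n.
Here τ₀ = 1/617.8 = 0.001619 and τ_data = 12/347.5 = 0.034532, so τ_n = 0.036151.
Rearranging for μ₀: μ₀ = (μ_n·τ_n − τ_data·x̄)/τ₀ = (528.0357·0.036151 − 0.034532·524.7) / 0.001619 = 0.970078/0.001619 ≈ 599.2.

μ₀ = 599.2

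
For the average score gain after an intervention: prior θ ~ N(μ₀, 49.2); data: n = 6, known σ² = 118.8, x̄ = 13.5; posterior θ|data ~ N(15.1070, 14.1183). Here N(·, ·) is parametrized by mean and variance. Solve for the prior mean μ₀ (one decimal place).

The posterior mean is a precision-weighted average: μ_n = (τ₀μ₀ + τ_data·x̄)/(τ₀+τ_data), with τ₀=1/σ₀² and τ_data=n/σ².
Here τ₀ = 1/49.2 = 0.020325 and τ_data = 6/118.8 = 0.050505, so τ_n = 0.070830.
Rearranging for μ₀: μ₀ = (μ_n·τ_n − τ_data·x̄)/τ₀ = (15.1070·0.070830 − 0.050505·13.5) / 0.020325 = 0.388211/0.020325 ≈ 19.1.

μ₀ = 19.1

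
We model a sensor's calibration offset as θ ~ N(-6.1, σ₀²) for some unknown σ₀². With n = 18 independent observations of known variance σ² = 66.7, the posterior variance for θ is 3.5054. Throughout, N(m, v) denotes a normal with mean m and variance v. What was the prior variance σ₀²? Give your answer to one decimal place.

σ₀² = 64.9

For the Normal–Normal model with known σ², precisions add: τ_n = τ₀ + n/σ².
So 1/σ₀² = 1/3.5054 − 18/66.7 = 0.285274 − 0.269865 = 0.015409.
Hence σ₀² = 1/0.015409 ≈ 64.9.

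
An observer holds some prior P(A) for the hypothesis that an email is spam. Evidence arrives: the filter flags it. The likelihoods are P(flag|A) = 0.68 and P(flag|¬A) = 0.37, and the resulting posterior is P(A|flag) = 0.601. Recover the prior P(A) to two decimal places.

In odds form, posterior odds = prior odds × likelihood ratio, so prior odds = posterior odds ÷ LR.
Posterior odds = 0.601/(1−0.601) = 1.5063. LR = 0.68/0.37 = 1.8378.
Prior odds = 1.5063/1.8378 = 0.8196, so P(A) = 0.8196/(1+0.8196) ≈ 0.45.

P(A) = 0.45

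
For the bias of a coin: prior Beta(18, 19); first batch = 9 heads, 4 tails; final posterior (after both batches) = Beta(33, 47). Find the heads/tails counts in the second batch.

6 heads and 24 tails

Because Beta–binomial updating is additive in the counts, the combined data contributed (α_post−α_prior, β_post−β_prior) successes and failures.
Total across both batches: 33−18=15 heads, 47−19=28 tails.
Subtract the first batch: 15−9=6 heads and 28−4=24 tails.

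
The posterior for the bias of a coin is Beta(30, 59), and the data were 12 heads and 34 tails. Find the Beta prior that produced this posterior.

Under Beta–binomial conjugacy the posterior parameters are (a+s, b+f).
So a = 30 − 12 = 18 and b = 59 − 34 = 25.

Beta(18, 25)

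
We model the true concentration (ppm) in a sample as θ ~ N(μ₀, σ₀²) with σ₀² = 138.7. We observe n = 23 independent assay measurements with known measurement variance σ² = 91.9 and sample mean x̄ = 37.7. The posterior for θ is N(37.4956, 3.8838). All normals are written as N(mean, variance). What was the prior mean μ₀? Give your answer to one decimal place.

The posterior mean is a precision-weighted average: μ_n = (τ₀μ₀ + τ_data·x̄)/(τ₀+τ_data), with τ₀=1/σ₀² and τ_data=n/σ².
Here τ₀ = 1/138.7 = 0.007210 and τ_data = 23/91.9 = 0.250272, so τ_n = 0.257482.
Rearranging for μ₀: μ₀ = (μ_n·τ_n − τ_data·x̄)/τ₀ = (37.4956·0.257482 − 0.250272·37.7) / 0.007210 = 0.219188/0.007210 ≈ 30.4.

μ₀ = 30.4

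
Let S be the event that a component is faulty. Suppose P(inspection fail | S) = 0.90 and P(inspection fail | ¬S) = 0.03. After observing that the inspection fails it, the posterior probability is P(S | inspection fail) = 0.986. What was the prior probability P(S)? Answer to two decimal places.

In odds form, posterior odds = prior odds × likelihood ratio, so prior odds = posterior odds ÷ LR.
Posterior odds = 0.986/(1−0.986) = 70.4286. LR = 0.90/0.03 = 30.0000.
Prior odds = 70.4286/30.0000 = 2.3476, so P(S) = 2.3476/(1+2.3476) ≈ 0.70.

P(S) = 0.70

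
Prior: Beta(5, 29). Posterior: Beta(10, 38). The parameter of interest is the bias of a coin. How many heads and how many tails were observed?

Beta is conjugate to the binomial likelihood: posterior = Beta(α+s, β+f).
So s = 10 − 5 = 5 and f = 38 − 29 = 9.

5 heads and 9 tails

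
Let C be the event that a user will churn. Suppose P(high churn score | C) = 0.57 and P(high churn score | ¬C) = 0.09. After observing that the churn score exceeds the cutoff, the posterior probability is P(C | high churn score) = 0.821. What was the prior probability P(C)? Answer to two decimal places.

P(C) = 0.42

In odds form, posterior odds = prior odds × likelihood ratio, so prior odds = posterior odds ÷ LR.
Posterior odds = 0.821/(1−0.821) = 4.5866. LR = 0.57/0.09 = 6.3333.
Prior odds = 4.5866/6.3333 = 0.7242, so P(C) = 0.7242/(1+0.7242) ≈ 0.42.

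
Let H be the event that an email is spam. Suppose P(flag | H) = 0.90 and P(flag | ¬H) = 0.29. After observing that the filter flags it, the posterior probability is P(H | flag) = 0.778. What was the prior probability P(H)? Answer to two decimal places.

In odds form, posterior odds = prior odds × likelihood ratio, so prior odds = posterior odds ÷ LR.
Posterior odds = 0.778/(1−0.778) = 3.5045. LR = 0.90/0.29 = 3.1034.
Prior odds = 3.5045/3.1034 = 1.1292, so P(H) = 1.1292/(1+1.1292) ≈ 0.53.

P(H) = 0.53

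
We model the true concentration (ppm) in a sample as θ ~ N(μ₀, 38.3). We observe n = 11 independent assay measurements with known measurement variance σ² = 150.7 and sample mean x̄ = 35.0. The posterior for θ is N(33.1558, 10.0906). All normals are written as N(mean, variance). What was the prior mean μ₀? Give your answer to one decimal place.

The posterior mean is a precision-weighted average: μ_n = (τ₀μ₀ + τ_data·x̄)/(τ₀+τ_data), with τ₀=1/σ₀² and τ_data=n/σ².
Here τ₀ = 1/38.3 = 0.026110 and τ_data = 11/150.7 = 0.072993, so τ_n = 0.099103.
Rearranging for μ₀: μ₀ = (μ_n·τ_n − τ_data·x̄)/τ₀ = (33.1558·0.099103 − 0.072993·35.0) / 0.026110 = 0.731084/0.026110 ≈ 28.0.

μ₀ = 28.0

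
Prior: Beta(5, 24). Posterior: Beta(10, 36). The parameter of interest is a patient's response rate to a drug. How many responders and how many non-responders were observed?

5 responders and 12 non-responders

Under Beta–binomial conjugacy the posterior parameters are (α+s, β+f).
So s = 10 − 5 = 5 and f = 36 − 24 = 12.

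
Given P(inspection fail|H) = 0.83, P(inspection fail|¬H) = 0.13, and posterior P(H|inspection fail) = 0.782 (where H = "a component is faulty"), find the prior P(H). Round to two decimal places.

Bayes' rule in odds form gives O(H|E) = O(H)·[P(E|H)/P(E|¬H)], hence O(H) = O(H|E)/LR.
Posterior odds = 0.782/(1−0.782) = 3.5872. LR = 0.83/0.13 = 6.3846.
Prior odds = 3.5872/6.3846 = 0.5619, so P(H) = 0.5619/(1+0.5619) ≈ 0.36.

P(H) = 0.36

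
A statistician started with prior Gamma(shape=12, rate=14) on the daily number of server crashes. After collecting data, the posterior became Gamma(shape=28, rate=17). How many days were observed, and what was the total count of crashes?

A Gamma(α, β) prior (rate parametrization) on a Poisson rate with n observations summing to S gives posterior Gamma(α+S, β+n).
Matching: Σxᵢ = 28 − 12 = 16 and n = 17 − 14 = 3.

n = 3 days with total 16 crashes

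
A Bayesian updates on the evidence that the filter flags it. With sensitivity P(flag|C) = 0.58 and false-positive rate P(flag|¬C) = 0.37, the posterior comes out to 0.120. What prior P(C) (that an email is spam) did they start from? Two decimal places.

Bayes' rule in odds form gives O(C|E) = O(C)·[P(E|C)/P(E|¬C)], hence O(C) = O(C|E)/LR.
Posterior odds = 0.120/(1−0.120) = 0.1364. LR = 0.58/0.37 = 1.5676.
Prior odds = 0.1364/1.5676 = 0.0870, so P(C) = 0.0870/(1+0.0870) ≈ 0.08.

P(C) = 0.08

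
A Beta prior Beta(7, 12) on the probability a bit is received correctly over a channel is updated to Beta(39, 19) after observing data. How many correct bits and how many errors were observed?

A Beta(a, b) prior with s successes and f failures in binomial data gives a Beta(a+s, b+f) posterior.
So s = 39 − 7 = 32 and f = 19 − 12 = 7.

32 correct bits and 7 errors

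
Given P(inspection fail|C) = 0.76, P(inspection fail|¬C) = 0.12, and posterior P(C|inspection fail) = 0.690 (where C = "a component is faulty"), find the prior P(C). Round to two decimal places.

In odds form, posterior odds = prior odds × likelihood ratio, so prior odds = posterior odds ÷ LR.
Posterior odds = 0.690/(1−0.690) = 2.2258. LR = 0.76/0.12 = 6.3333.
Prior odds = 2.2258/6.3333 = 0.3514, so P(C) = 0.3514/(1+0.3514) ≈ 0.26.

P(C) = 0.26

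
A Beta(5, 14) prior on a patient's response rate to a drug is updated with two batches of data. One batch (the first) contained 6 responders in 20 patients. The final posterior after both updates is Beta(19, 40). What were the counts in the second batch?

8 responders and 12 non-responders

Because Beta–binomial updating is additive in the counts, the combined data contributed (α_post−α_prior, β_post−β_prior) successes and failures.
Total across both batches: 19−5=14 responders, 40−14=26 non-responders.
Subtract the first batch: 14−6=8 responders and 26−14=12 non-responders.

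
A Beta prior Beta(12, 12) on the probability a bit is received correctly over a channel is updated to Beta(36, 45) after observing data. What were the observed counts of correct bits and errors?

24 correct bits and 33 errors

A Beta(a, b) prior with s successes and f failures in binomial data gives a Beta(a+s, b+f) posterior.
So s = 36 − 12 = 24 and f = 45 − 12 = 33.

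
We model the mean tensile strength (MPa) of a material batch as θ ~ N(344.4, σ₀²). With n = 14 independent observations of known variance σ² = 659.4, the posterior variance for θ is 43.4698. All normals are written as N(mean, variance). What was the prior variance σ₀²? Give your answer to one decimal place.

Posterior precision equals prior precision plus data precision: 1/σ_n² = 1/σ₀² + n/σ².
So 1/σ₀² = 1/43.4698 − 14/659.4 = 0.023004 − 0.021231 = 0.001773.
Hence σ₀² = 1/0.001773 ≈ 564.0.

σ₀² = 564.0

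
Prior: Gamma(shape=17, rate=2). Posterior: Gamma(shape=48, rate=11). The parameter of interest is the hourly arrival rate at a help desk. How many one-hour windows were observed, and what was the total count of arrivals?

n = 9 one-hour windows with total 31 arrivals

Gamma–Poisson conjugacy: posterior shape = α + Σxᵢ, posterior rate = β + n.
Matching: Σxᵢ = 48 − 17 = 31 and n = 11 − 2 = 9.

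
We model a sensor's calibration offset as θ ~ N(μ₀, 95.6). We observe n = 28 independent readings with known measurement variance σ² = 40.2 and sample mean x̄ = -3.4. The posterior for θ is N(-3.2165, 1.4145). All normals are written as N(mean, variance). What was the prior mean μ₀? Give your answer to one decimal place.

μ₀ = 9.0

The posterior mean is a precision-weighted average: μ_n = (τ₀μ₀ + τ_data·x̄)/(τ₀+τ_data), with τ₀=1/σ₀² and τ_data=n/σ².
Here τ₀ = 1/95.6 = 0.010460 and τ_data = 28/40.2 = 0.696517, so τ_n = 0.706977.
Rearranging for μ₀: μ₀ = (μ_n·τ_n − τ_data·x̄)/τ₀ = (-3.2165·0.706977 − 0.696517·-3.4) / 0.010460 = 0.094166/0.010460 ≈ 9.0.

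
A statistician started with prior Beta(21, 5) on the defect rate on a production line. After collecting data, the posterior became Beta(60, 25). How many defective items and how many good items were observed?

A Beta(α, β) prior with s successes and f failures in binomial data gives a Beta(α+s, β+f) posterior.
Match parameters: s=60−21=39, f=25−5=20.

39 defective items and 20 good items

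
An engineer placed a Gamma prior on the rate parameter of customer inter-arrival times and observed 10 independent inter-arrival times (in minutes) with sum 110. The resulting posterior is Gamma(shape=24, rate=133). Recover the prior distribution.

Gamma(shape=14, rate=23)

For an exponential likelihood with a Gamma(α, β) prior on the rate, n observations with total T give posterior Gamma(α+n, β+T).
So α = 24 − 10 = 14 and β = 133 − 110 = 23.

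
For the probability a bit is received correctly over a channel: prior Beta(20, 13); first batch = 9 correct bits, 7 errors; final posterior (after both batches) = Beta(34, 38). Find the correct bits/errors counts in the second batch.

Sequential conjugate updates are equivalent to a single update on the pooled data, so total successes = posterior α − prior α and total failures = posterior β − prior β.
Total across both batches: 34−20=14 correct bits, 38−13=25 errors.
Subtract the first batch: 14−9=5 correct bits and 25−7=18 errors.

5 correct bits and 18 errors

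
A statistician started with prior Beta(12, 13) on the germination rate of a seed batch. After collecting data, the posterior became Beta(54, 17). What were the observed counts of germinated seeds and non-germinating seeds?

Under Beta–binomial conjugacy the posterior parameters are (α+s, β+f).
Match parameters: s=54−12=42, f=17−13=4.

42 germinated seeds and 4 non-germinating seeds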